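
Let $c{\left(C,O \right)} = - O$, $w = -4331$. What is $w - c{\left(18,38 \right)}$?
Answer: $-4293$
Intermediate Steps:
$w - c{\left(18,38 \right)} = -4331 - \left(-1\right) 38 = -4331 - -38 = -4331 + 38 = -4293$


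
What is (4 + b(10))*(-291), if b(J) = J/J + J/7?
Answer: -13095/7 ≈ -1870.7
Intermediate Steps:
b(J) = 1 + J/7 (b(J) = 1 + J*(1/7) = 1 + J/7)
(4 + b(10))*(-291) = (4 + (1 + (1/7)*10))*(-291) = (4 + (1 + 10/7))*(-291) = (4 + 17/7)*(-291) = (45/7)*(-291) = -13095/7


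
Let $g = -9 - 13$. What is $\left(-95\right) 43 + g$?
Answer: $-4107$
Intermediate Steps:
$g = -22$ ($g = -9 - 13 = -22$)
$\left(-95\right) 43 + g = \left(-95\right) 43 - 22 = -4085 - 22 = -4107$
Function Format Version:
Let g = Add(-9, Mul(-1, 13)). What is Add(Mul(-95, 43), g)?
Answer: -4107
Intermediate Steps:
g = -22 (g = Add(-9, -13) = -22)
Add(Mul(-95, 43), g) = Add(Mul(-95, 43), -22) = Add(-4085, -22) = -4107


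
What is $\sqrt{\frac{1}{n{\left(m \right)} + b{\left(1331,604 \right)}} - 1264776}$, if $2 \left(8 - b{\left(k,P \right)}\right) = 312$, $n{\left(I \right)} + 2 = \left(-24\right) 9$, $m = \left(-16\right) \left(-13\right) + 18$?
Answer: $\frac{i \sqrt{169424334222}}{366} \approx 1124.6 i$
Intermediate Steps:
$m = 226$ ($m = 208 + 18 = 226$)
$n{\left(I \right)} = -218$ ($n{\left(I \right)} = -2 - 216 = -218$)
$b{\left(k,P \right)} = -148$ ($b{\left(k,P \right)} = 8 - 156 = -148$)
$\sqrt{\frac{1}{n{\left(m \right)} + b{\left(1331,604 \right)}} - 1264776} = \sqrt{\frac{1}{-218 - 148} - 1264776} = \sqrt{\frac{1}{-366} - 1264776} = \sqrt{- \frac{1}{366} - 1264776} = \sqrt{- \frac{462908017}{366}} = \frac{i \sqrt{169424334222}}{366}$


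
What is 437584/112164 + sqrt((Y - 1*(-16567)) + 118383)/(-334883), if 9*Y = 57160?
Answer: 109396/28041 - 11*sqrt(10510)/1004649 ≈ 3.9002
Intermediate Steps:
Y = 57160/9 (Y = (1/9)*57160 = 57160/9 ≈ 6351.1)
437584/112164 + sqrt((Y - 1*(-16567)) + 118383)/(-334883) = 437584/112164 + sqrt((57160/9 - 1*(-16567)) + 118383)/(-334883) = 437584*(1/112164) + sqrt((57160/9 + 16567) + 118383)*(-1/334883) = 109396/28041 + sqrt(206263/9 + 118383)*(-1/334883) = 109396/28041 + sqrt(1271710/9)*(-1/334883) = 109396/28041 + (11*sqrt(10510)/3)*(-1/334883) = 109396/28041 - 11*sqrt(10510)/1004649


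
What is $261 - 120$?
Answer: $141$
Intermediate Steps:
$261 - 120 = 141$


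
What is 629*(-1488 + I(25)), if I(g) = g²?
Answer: -542827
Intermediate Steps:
629*(-1488 + I(25)) = 629*(-1488 + 25²) = 629*(-1488 + 625) = 629*(-863) = -542827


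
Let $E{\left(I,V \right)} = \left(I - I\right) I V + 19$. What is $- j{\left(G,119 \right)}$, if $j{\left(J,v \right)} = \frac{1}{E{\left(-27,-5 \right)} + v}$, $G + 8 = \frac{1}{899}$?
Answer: $- \frac{1}{138} \approx -0.0072464$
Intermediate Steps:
$E{\left(I,V \right)} = 19$ ($E{\left(I,V \right)} = 0 I V + 19 = 0 V + 19 = 0 + 19 = 19$)
$G = - \frac{7191}{899}$ ($G = -8 + \frac{1}{899} = - \frac{7191}{899} \approx -7.9989$)
$j{\left(J,v \right)} = \frac{1}{19 + v}$
$- j{\left(G,119 \right)} = - \frac{1}{19 + 119} = - \frac{1}{138}$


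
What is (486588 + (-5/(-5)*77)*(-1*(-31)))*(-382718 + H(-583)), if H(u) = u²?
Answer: -20942310275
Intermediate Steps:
(486588 + (-5/(-5)*77)*(-1*(-31)))*(-382718 + H(-583)) = (486588 + (-5/(-5)*77)*(-1*(-31)))*(-382718 + (-583)²) = (486588 + (-5*(-⅕)*77)*31)*(-382718 + 339889) = (486588 + (1*77)*31)*(-42829) = (486588 + 77*31)*(-42829) = (486588 + 2387)*(-42829) = 488975*(-42829) = -20942310275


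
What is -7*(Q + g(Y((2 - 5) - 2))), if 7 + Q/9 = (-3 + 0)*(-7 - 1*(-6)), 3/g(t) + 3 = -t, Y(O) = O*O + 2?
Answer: 2527/10 ≈ 252.70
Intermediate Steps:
Y(O) = 2 + O**2 (Y(O) = O**2 + 2 = 2 + O**2)
g(t) = 3/(-3 - t)
Q = -36 (Q = -63 + 9*((-3 + 0)*(-7 - 1*(-6))) = -63 + 9*(-3*(-7 + 6)) = -63 + 9*(-3*(-1)) = -63 + 9*3 = -63 + 27 = -36)
-7*(Q + g(Y((2 - 5) - 2))) = -7*(-36 - 3/(3 + (2 + ((2 - 5) - 2)**2))) = -7*(-36 - 3/(3 + (2 + (-3 - 2)**2))) = -7*(-36 - 3/(3 + (2 + (-5)**2))) = -7*(-36 - 3/(3 + (2 + 25))) = -7*(-36 - 3/(3 + 27)) = -7*(-36 - 3/30) = -7*(-36 - 3*1/30) = -7*(-36 - 1/10) = -7*(-361/10) = 2527/10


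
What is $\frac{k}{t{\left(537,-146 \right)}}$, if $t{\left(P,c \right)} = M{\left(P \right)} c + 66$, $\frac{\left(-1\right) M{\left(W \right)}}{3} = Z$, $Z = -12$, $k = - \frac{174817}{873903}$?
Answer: $\frac{174817}{4535556570} \approx 3.8544 \cdot 10^{-5}$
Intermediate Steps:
$k = - \frac{174817}{873903}$ ($k = \left(-174817\right) \frac{1}{873903} = - \frac{174817}{873903} \approx -0.20004$)
$M{\left(W \right)} = 36$ ($M{\left(W \right)} = \left(-3\right) \left(-12\right) = 36$)
$t{\left(P,c \right)} = 66 + 36 c$ ($t{\left(P,c \right)} = 36 c + 66 = 66 + 36 c$)
$\frac{k}{t{\left(537,-146 \right)}} = - \frac{174817}{873903 \left(66 + 36 \left(-146\right)\right)} = - \frac{174817}{873903 \left(66 - 5256\right)} = - \frac{174817}{873903 \left(-5190\right)} = \left(- \frac{174817}{873903}\right) \left(- \frac{1}{5190}\right) = \frac{174817}{4535556570}$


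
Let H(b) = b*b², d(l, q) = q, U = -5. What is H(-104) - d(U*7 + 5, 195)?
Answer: -1125059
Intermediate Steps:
H(b) = b³
H(-104) - d(U*7 + 5, 195) = (-104)³ - 1*195 = -1124864 - 195 = -1125059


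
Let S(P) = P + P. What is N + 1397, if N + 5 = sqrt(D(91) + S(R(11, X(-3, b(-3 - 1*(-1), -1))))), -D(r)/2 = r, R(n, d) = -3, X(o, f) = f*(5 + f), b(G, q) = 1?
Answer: 1392 + 2*I*sqrt(47) ≈ 1392.0 + 13.711*I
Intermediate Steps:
D(r) = -2*r
S(P) = 2*P
N = -5 + 2*I*sqrt(47) (N = -5 + sqrt(-2*91 + 2*(-3)) = -5 + sqrt(-182 - 6) = -5 + sqrt(-188) = -5 + 2*I*sqrt(47) ≈ -5.0 + 13.711*I)
N + 1397 = (-5 + 2*I*sqrt(47)) + 1397 = 1392 + 2*I*sqrt(47)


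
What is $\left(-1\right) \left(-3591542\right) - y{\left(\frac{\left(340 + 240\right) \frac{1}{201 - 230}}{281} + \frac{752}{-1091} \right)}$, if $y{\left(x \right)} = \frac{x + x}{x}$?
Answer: $3591540$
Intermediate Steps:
$y{\left(x \right)} = 2$ ($y{\left(x \right)} = \frac{2 x}{x} = 2$)
$\left(-1\right) \left(-3591542\right) - y{\left(\frac{\left(340 + 240\right) \frac{1}{201 - 230}}{281} + \frac{752}{-1091} \right)} = \left(-1\right) \left(-3591542\right) - 2 = 3591542 - 2 = 3591540$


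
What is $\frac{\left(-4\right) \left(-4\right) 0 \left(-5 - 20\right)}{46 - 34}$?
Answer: $0$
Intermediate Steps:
$\frac{\left(-4\right) \left(-4\right) 0 \left(-5 - 20\right)}{46 - 34} = \frac{16 \cdot 0 \left(-5 - 20\right)}{12} = 0 \left(-25\right) \frac{1}{12} = 0 \cdot \frac{1}{12} = 0$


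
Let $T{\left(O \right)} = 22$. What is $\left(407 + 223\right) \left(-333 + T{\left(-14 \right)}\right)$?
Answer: $-195930$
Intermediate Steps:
$\left(407 + 223\right) \left(-333 + T{\left(-14 \right)}\right) = \left(407 + 223\right) \left(-333 + 22\right) = 630 \left(-311\right) = -195930$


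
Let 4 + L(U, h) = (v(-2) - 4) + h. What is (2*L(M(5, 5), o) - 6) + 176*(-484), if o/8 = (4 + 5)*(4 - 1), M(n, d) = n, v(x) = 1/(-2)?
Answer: -84775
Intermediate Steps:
v(x) = -½
o = 216 (o = 8*((4 + 5)*(4 - 1)) = 8*(9*3) = 8*27 = 216)
L(U, h) = -17/2 + h (L(U, h) = -4 + ((-½ - 4) + h) = -4 + (-9/2 + h) = -17/2 + h)
(2*L(M(5, 5), o) - 6) + 176*(-484) = (2*(-17/2 + 216) - 6) + 176*(-484) = (2*(415/2) - 6) - 85184 = (415 - 6) - 85184 = 409 - 85184 = -84775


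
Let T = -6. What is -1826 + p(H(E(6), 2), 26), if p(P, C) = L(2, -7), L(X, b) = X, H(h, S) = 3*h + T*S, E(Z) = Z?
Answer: -1824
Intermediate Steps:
H(h, S) = -6*S + 3*h (H(h, S) = 3*h - 6*S = -6*S + 3*h)
p(P, C) = 2
-1826 + p(H(E(6), 2), 26) = -1826 + 2 = -1824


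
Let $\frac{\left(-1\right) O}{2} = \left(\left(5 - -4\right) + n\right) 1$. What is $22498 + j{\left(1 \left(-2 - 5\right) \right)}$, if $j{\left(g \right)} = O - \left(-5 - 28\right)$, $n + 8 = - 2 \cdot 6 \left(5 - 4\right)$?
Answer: $22553$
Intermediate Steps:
$n = -20$ ($n = -8 - 2 \cdot 6 \left(5 - 4\right) = -8 - 2 \cdot 6 \cdot 1 = -8 - 12 = -20$)
$O = 22$ ($O = - 2 \left(\left(5 - -4\right) - 20\right) 1 = - 2 \left(\left(5 + 4\right) - 20\right) 1 = - 2 \left(9 - 20\right) 1 = - 2 \left(\left(-11\right) 1\right) = \left(-2\right) \left(-11\right) = 22$)
$j{\left(g \right)} = 55$ ($j{\left(g \right)} = 22 - \left(-5 - 28\right) = 22 - -33 = 22 + 33 = 55$)
$22498 + j{\left(1 \left(-2 - 5\right) \right)} = 22498 + 55 = 22553$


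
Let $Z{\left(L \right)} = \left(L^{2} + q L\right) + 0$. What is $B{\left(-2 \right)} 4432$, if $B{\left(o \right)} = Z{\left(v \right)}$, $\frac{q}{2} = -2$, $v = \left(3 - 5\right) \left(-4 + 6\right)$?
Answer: $141824$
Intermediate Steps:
$v = -4$ ($v = \left(-2\right) 2 = -4$)
$q = -4$ ($q = 2 \left(-2\right) = -4$)
$Z{\left(L \right)} = L^{2} - 4 L$ ($Z{\left(L \right)} = \left(L^{2} - 4 L\right) + 0 = L^{2} - 4 L$)
$B{\left(o \right)} = 32$ ($B{\left(o \right)} = - 4 \left(-4 - 4\right) = \left(-4\right) \left(-8\right) = 32$)
$B{\left(-2 \right)} 4432 = 32 \cdot 4432 = 141824$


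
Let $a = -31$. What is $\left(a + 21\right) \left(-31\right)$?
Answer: $310$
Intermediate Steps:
$\left(a + 21\right) \left(-31\right) = \left(-31 + 21\right) \left(-31\right) = \left(-10\right) \left(-31\right) = 310$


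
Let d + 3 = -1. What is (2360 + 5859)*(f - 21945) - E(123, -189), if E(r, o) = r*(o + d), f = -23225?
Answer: -371228491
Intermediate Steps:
d = -4 (d = -3 - 1 = -4)
E(r, o) = r*(-4 + o) (E(r, o) = r*(o - 4) = r*(-4 + o))
(2360 + 5859)*(f - 21945) - E(123, -189) = (2360 + 5859)*(-23225 - 21945) - 123*(-4 - 189) = 8219*(-45170) - 123*(-193) = -371252230 - 1*(-23739) = -371252230 + 23739 = -371228491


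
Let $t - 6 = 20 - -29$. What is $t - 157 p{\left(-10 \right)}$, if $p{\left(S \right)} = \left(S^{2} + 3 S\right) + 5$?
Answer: $-11720$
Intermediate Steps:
$p{\left(S \right)} = 5 + S^{2} + 3 S$
$t = 55$ ($t = 6 + \left(20 - -29\right) = 6 + \left(20 + 29\right) = 6 + 49 = 55$)
$t - 157 p{\left(-10 \right)} = 55 - 157 \left(5 + \left(-10\right)^{2} + 3 \left(-10\right)\right) = 55 - 157 \left(5 + 100 - 30\right) = 55 - 11775 = -11720$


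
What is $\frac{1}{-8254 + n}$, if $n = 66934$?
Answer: $\frac{1}{58680} \approx 1.7042 \cdot 10^{-5}$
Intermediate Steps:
$\frac{1}{-8254 + n} = \frac{1}{-8254 + 66934} = \frac{1}{58680}$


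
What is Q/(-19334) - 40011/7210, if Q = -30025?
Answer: -19896158/4978505 ≈ -3.9964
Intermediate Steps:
Q/(-19334) - 40011/7210 = -30025/(-19334) - 40011/7210 = -30025*(-1/19334) - 40011*1/7210 = 30025/19334 - 40011/7210 = -19896158/4978505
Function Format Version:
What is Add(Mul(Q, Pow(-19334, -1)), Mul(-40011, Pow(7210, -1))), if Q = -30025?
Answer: Rational(-19896158, 4978505) ≈ -3.9964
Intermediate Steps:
Add(Mul(Q, Pow(-19334, -1)), Mul(-40011, Pow(7210, -1))) = Add(Mul(-30025, Pow(-19334, -1)), Mul(-40011, Pow(7210, -1))) = Add(Mul(-30025, Rational(-1, 19334)), Mul(-40011, Rational(1, 7210))) = Add(Rational(30025, 19334), Rational(-40011, 7210)) = Rational(-19896158, 4978505)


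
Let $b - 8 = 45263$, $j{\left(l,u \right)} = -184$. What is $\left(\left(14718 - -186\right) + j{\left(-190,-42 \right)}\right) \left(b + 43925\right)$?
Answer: $1312965120$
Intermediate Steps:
$b = 45271$ ($b = 8 + 45263 = 45271$)
$\left(\left(14718 - -186\right) + j{\left(-190,-42 \right)}\right) \left(b + 43925\right) = \left(\left(14718 - -186\right) - 184\right) \left(45271 + 43925\right) = \left(\left(14718 + 186\right) - 184\right) 89196 = \left(14904 - 184\right) 89196 = 14720 \cdot 89196 = 1312965120$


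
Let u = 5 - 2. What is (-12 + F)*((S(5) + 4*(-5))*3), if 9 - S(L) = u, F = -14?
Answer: 1092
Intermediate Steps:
u = 3
S(L) = 6 (S(L) = 9 - 1*3 = 9 - 3 = 6)
(-12 + F)*((S(5) + 4*(-5))*3) = (-12 - 14)*((6 + 4*(-5))*3) = -26*(6 - 20)*3 = -(-364)*3 = -26*(-42) = 1092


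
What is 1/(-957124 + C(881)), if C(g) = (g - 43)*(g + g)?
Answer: 1/519432 ≈ 1.9252e-6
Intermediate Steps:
C(g) = 2*g*(-43 + g) (C(g) = (-43 + g)*(2*g) = 2*g*(-43 + g))
1/(-957124 + C(881)) = 1/(-957124 + 2*881*(-43 + 881)) = 1/(-957124 + 2*881*838) = 1/(-957124 + 1476556) = 1/519432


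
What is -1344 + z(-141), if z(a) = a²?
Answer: 18537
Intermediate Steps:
-1344 + z(-141) = -1344 + (-141)² = -1344 + 19881 = 18537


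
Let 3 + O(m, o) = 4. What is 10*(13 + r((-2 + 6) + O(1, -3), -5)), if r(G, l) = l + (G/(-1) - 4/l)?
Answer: 38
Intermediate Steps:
O(m, o) = 1 (O(m, o) = -3 + 4 = 1)
r(G, l) = l - G - 4/l (r(G, l) = l + (G*(-1) - 4/l) = l + (-G - 4/l) = l - G - 4/l)
10*(13 + r((-2 + 6) + O(1, -3), -5)) = 10*(13 + (-5 - ((-2 + 6) + 1) - 4/(-5))) = 10*(13 + (-5 - (4 + 1) - 4*(-1/5))) = 10*(13 + (-5 - 1*5 + 4/5)) = 10*(13 + (-5 - 5 + 4/5)) = 10*(13 - 46/5) = 10*(19/5) = 38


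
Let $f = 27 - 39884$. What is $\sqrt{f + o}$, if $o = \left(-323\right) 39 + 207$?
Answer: $i \sqrt{52247} \approx 228.58 i$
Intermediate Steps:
$o = -12390$ ($o = -12597 + 207 = -12390$)
$f = -39857$ ($f = 27 - 39884 = -39857$)
$\sqrt{f + o} = \sqrt{-39857 - 12390} = \sqrt{-52247} = i \sqrt{52247}$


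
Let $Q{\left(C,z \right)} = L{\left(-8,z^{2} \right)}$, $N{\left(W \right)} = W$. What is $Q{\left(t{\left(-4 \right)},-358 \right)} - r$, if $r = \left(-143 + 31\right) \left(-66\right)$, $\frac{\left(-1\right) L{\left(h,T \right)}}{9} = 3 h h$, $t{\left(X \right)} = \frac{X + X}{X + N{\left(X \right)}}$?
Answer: $-9120$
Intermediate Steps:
$t{\left(X \right)} = 1$ ($t{\left(X \right)} = \frac{X + X}{X + X} = \frac{2 X}{2 X} = 2 X \frac{1}{2 X} = 1$)
$L{\left(h,T \right)} = - 27 h^{2}$ ($L{\left(h,T \right)} = - 9 \cdot 3 h h = - 9 \cdot 3 h^{2} = - 27 h^{2}$)
$r = 7392$ ($r = \left(-112\right) \left(-66\right) = 7392$)
$Q{\left(C,z \right)} = -1728$ ($Q{\left(C,z \right)} = - 27 \left(-8\right)^{2} = \left(-27\right) 64 = -1728$)
$Q{\left(t{\left(-4 \right)},-358 \right)} - r = -1728 - 7392 = -9120$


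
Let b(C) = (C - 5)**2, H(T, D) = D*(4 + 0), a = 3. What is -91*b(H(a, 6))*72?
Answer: -2365272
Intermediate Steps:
H(T, D) = 4*D (H(T, D) = D*4 = 4*D)
b(C) = (-5 + C)**2
-91*b(H(a, 6))*72 = -91*(-5 + 4*6)**2*72 = -91*(-5 + 24)**2*72 = -91*19**2*72 = -91*361*72 = -32851*72 = -2365272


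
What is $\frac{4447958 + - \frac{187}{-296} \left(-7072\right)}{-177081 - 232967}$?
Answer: $- \frac{82204569}{7585888} \approx -10.837$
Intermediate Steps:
$\frac{4447958 + - \frac{187}{-296} \left(-7072\right)}{-177081 - 232967} = \frac{4447958 + \left(-187\right) \left(- \frac{1}{296}\right) \left(-7072\right)}{-410048} = \left(4447958 + \frac{187}{296} \left(-7072\right)\right) \left(- \frac{1}{410048}\right) = \left(4447958 - \frac{165308}{37}\right) \left(- \frac{1}{410048}\right) = \frac{164409138}{37} \left(- \frac{1}{410048}\right) = - \frac{82204569}{7585888}$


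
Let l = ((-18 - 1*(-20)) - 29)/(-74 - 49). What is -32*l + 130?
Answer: 5042/41 ≈ 122.98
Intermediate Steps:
l = 9/41 (l = ((-18 + 20) - 29)/(-123) = (2 - 29)*(-1/123) = -27*(-1/123) = 9/41 ≈ 0.21951)
-32*l + 130 = -32*9/41 + 130 = -288/41 + 130 = 5042/41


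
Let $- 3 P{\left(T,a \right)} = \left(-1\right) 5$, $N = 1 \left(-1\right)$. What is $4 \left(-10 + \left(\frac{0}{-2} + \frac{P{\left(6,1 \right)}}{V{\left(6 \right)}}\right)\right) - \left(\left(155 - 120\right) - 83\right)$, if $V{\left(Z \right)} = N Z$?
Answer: $\frac{62}{9} \approx 6.8889$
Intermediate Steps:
$N = -1$
$V{\left(Z \right)} = - Z$
$P{\left(T,a \right)} = \frac{5}{3}$ ($P{\left(T,a \right)} = - \frac{\left(-1\right) 5}{3} = \left(- \frac{1}{3}\right) \left(-5\right) = \frac{5}{3}$)
$4 \left(-10 + \left(\frac{0}{-2} + \frac{P{\left(6,1 \right)}}{V{\left(6 \right)}}\right)\right) - \left(\left(155 - 120\right) - 83\right) = 4 \left(-10 + \left(\frac{0}{-2} + \frac{5}{3 \left(\left(-1\right) 6\right)}\right)\right) - \left(\left(155 - 120\right) - 83\right) = 4 \left(-10 + \left(0 \left(- \frac{1}{2}\right) + \frac{5}{3 \left(-6\right)}\right)\right) - \left(35 - 83\right) = 4 \left(-10 + \left(0 + \frac{5}{3} \left(- \frac{1}{6}\right)\right)\right) - -48 = 4 \left(-10 + \left(0 - \frac{5}{18}\right)\right) + 48 = 4 \left(-10 - \frac{5}{18}\right) + 48 = 4 \left(- \frac{185}{18}\right) + 48 = - \frac{370}{9} + 48 = \frac{62}{9}$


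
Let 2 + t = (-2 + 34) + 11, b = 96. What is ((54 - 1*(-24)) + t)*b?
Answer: 11424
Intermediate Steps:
t = 41 (t = -2 + ((-2 + 34) + 11) = -2 + (32 + 11) = -2 + 43 = 41)
((54 - 1*(-24)) + t)*b = ((54 - 1*(-24)) + 41)*96 = ((54 + 24) + 41)*96 = (78 + 41)*96 = 119*96 = 11424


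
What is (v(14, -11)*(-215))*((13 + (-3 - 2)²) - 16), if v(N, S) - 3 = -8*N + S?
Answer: 567600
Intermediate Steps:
v(N, S) = 3 + S - 8*N (v(N, S) = 3 + (-8*N + S) = 3 + (S - 8*N) = 3 + S - 8*N)
(v(14, -11)*(-215))*((13 + (-3 - 2)²) - 16) = ((3 - 11 - 8*14)*(-215))*((13 + (-3 - 2)²) - 16) = ((3 - 11 - 112)*(-215))*((13 + (-5)²) - 16) = (-120*(-215))*((13 + 25) - 16) = 25800*(38 - 16) = 25800*22 = 567600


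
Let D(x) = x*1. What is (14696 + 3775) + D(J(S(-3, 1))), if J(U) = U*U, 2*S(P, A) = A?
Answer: 73885/4 ≈ 18471.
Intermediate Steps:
S(P, A) = A/2
J(U) = U**2
D(x) = x
(14696 + 3775) + D(J(S(-3, 1))) = (14696 + 3775) + ((1/2)*1)**2 = 18471 + (1/2)**2 = 18471 + 1/4 = 73885/4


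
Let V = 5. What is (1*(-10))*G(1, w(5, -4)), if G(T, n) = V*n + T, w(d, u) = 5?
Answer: -260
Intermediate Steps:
G(T, n) = T + 5*n (G(T, n) = 5*n + T = T + 5*n)
(1*(-10))*G(1, w(5, -4)) = (1*(-10))*(1 + 5*5) = -10*(1 + 25) = -10*26 = -260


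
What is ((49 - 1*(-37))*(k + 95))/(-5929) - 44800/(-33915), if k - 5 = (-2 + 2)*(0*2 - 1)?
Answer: -744280/5745201 ≈ -0.12955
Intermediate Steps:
k = 5 (k = 5 + (-2 + 2)*(0*2 - 1) = 5 + 0*(0 - 1) = 5 + 0*(-1) = 5 + 0 = 5)
((49 - 1*(-37))*(k + 95))/(-5929) - 44800/(-33915) = ((49 - 1*(-37))*(5 + 95))/(-5929) - 44800/(-33915) = ((49 + 37)*100)*(-1/5929) - 44800*(-1/33915) = (86*100)*(-1/5929) + 1280/969 = 8600*(-1/5929) + 1280/969 = -8600/5929 + 1280/969 = -744280/5745201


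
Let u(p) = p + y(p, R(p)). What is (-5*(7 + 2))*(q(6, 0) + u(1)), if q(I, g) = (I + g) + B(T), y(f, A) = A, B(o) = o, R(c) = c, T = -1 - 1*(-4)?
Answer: -495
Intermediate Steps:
T = 3 (T = -1 + 4 = 3)
u(p) = 2*p (u(p) = p + p = 2*p)
q(I, g) = 3 + I + g (q(I, g) = (I + g) + 3 = 3 + I + g)
(-5*(7 + 2))*(q(6, 0) + u(1)) = (-5*(7 + 2))*((3 + 6 + 0) + 2*1) = (-5*9)*(9 + 2) = -45*11 = -495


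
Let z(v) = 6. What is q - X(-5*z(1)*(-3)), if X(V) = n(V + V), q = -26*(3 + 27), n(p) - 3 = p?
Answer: -963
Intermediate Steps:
n(p) = 3 + p
q = -780 (q = -26*30 = -780)
X(V) = 3 + 2*V (X(V) = 3 + (V + V) = 3 + 2*V)
q - X(-5*z(1)*(-3)) = -780 - (3 + 2*(-5*6*(-3))) = -780 - (3 + 2*(-30*(-3))) = -780 - (3 + 2*90) = -780 - (3 + 180) = -780 - 1*183 = -780 - 183 = -963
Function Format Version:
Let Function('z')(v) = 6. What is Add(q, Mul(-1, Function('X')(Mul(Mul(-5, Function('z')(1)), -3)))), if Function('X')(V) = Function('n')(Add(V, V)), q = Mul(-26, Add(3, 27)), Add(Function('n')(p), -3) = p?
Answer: -963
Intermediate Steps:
Function('n')(p) = Add(3, p)
q = -780 (q = Mul(-26, 30) = -780)
Function('X')(V) = Add(3, Mul(2, V)) (Function('X')(V) = Add(3, Add(V, V)) = Add(3, Mul(2, V)))
Add(q, Mul(-1, Function('X')(Mul(Mul(-5, Function('z')(1)), -3)))) = Add(-780, Mul(-1, Add(3, Mul(2, Mul(Mul(-5, 6), -3))))) = Add(-780, Mul(-1, Add(3, Mul(2, Mul(-30, -3))))) = Add(-780, Mul(-1, Add(3, Mul(2, 90)))) = Add(-780, Mul(-1, Add(3, 180))) = Add(-780, Mul(-1, 183)) = Add(-780, -183) = -963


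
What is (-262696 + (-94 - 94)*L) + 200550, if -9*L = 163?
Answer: -528670/9 ≈ -58741.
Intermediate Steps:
L = -163/9 (L = -⅑*163 = -163/9 ≈ -18.111)
(-262696 + (-94 - 94)*L) + 200550 = (-262696 + (-94 - 94)*(-163/9)) + 200550 = (-262696 - 188*(-163/9)) + 200550 = (-262696 + 30644/9) + 200550 = -2333620/9 + 200550 = -528670/9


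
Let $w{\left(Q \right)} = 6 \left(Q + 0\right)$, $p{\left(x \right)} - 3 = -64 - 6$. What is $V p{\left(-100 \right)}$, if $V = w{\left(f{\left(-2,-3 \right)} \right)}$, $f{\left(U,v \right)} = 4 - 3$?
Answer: $-402$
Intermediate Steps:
$p{\left(x \right)} = -67$ ($p{\left(x \right)} = 3 - 70 = -67$)
$f{\left(U,v \right)} = 1$ ($f{\left(U,v \right)} = 4 - 3 = 1$)
$w{\left(Q \right)} = 6 Q$
$V = 6$ ($V = 6 \cdot 1 = 6$)
$V p{\left(-100 \right)} = 6 \left(-67\right) = -402$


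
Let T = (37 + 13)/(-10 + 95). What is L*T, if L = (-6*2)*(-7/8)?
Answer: 105/17 ≈ 6.1765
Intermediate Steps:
L = 21/2 (L = -(-84)/8 = -12*(-7/8) = 21/2 ≈ 10.500)
T = 10/17 (T = 50/85 = 50*(1/85) = 10/17 ≈ 0.58823)
L*T = (21/2)*(10/17) = 105/17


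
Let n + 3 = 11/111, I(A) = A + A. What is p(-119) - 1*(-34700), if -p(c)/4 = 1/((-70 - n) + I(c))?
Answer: 587575322/16933 ≈ 34700.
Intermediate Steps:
I(A) = 2*A
n = -322/111 (n = -3 + 11/111 = -322/111 ≈ -2.9009)
p(c) = -4/(-7448/111 + 2*c) (p(c) = -4/((-70 - 1*(-322/111)) + 2*c) = -4/((-70 + 322/111) + 2*c) = -4/(-7448/111 + 2*c))
p(-119) - 1*(-34700) = -222/(-3724 + 111*(-119)) - 1*(-34700) = -222/(-3724 - 13209) + 34700 = -222/(-16933) + 34700 = -222*(-1/16933) + 34700 = 222/16933 + 34700 = 587575322/16933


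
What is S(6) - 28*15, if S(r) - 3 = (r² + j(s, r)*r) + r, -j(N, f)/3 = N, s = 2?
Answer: -411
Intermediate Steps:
j(N, f) = -3*N
S(r) = 3 + r² - 5*r (S(r) = 3 + ((r² + (-3*2)*r) + r) = 3 + ((r² - 6*r) + r) = 3 + (r² - 5*r) = 3 + r² - 5*r)
S(6) - 28*15 = (3 + 6² - 5*6) - 28*15 = (3 + 36 - 30) - 420 = 9 - 420 = -411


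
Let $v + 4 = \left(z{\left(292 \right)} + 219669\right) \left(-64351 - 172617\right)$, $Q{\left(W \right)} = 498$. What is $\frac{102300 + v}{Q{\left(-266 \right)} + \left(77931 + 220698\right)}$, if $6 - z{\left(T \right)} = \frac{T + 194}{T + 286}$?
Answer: $- \frac{15044081073832}{86447703} \approx -1.7403 \cdot 10^{5}$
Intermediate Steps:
$z{\left(T \right)} = 6 - \frac{194 + T}{286 + T}$ ($z{\left(T \right)} = 6 - \frac{T + 194}{T + 286} = 6 - \frac{194 + T}{286 + T}$)
$v = - \frac{15044110638532}{289}$ ($v = -4 + \left(\frac{1522 + 5 \cdot 292}{286 + 292} + 219669\right) \left(-64351 - 172617\right) = -4 + \left(\frac{1522 + 1460}{578} + 219669\right) \left(-236968\right) = -4 + \left(\frac{1}{578} \cdot 2982 + 219669\right) \left(-236968\right) = -4 + \left(\frac{1491}{289} + 219669\right) \left(-236968\right) = -4 + \frac{63485832}{289} \left(-236968\right) = -4 - \frac{15044110637376}{289} = - \frac{15044110638532}{289} \approx -5.2056 \cdot 10^{10}$)
$\frac{102300 + v}{Q{\left(-266 \right)} + \left(77931 + 220698\right)} = \frac{102300 - \frac{15044110638532}{289}}{498 + \left(77931 + 220698\right)} = - \frac{15044081073832}{289 \left(498 + 298629\right)} = - \frac{15044081073832}{289 \cdot 299127} = \left(- \frac{15044081073832}{289}\right) \frac{1}{299127} = - \frac{15044081073832}{86447703}$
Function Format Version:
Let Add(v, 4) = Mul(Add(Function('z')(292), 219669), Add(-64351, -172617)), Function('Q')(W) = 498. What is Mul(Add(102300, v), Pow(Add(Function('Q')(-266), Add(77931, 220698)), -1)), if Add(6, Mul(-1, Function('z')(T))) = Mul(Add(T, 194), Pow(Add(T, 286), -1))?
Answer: Rational(-15044081073832, 86447703) ≈ -1.7403e+5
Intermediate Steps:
Function('z')(T) = Add(6, Mul(-1, Pow(Add(286, T), -1), Add(194, T))) (Function('z')(T) = Add(6, Mul(-1, Mul(Add(T, 194), Pow(Add(T, 286), -1)))) = Add(6, Mul(-1, Mul(Add(194, T), Pow(Add(286, T), -1)))) = Add(6, Mul(-1, Mul(Pow(Add(286, T), -1), Add(194, T)))) = Add(6, Mul(-1, Pow(Add(286, T), -1), Add(194, T))))
v = Rational(-15044110638532, 289) (v = Add(-4, Mul(Add(Mul(Pow(Add(286, 292), -1), Add(1522, Mul(5, 292))), 219669), Add(-64351, -172617))) = Add(-4, Mul(Add(Mul(Pow(578, -1), Add(1522, 1460)), 219669), -236968)) = Add(-4, Mul(Add(Mul(Rational(1, 578), 2982), 219669), -236968)) = Add(-4, Mul(Add(Rational(1491, 289), 219669), -236968)) = Add(-4, Mul(Rational(63485832, 289), -236968)) = Add(-4, Rational(-15044110637376, 289)) = Rational(-15044110638532, 289) ≈ -5.2056e+10)
Mul(Add(102300, v), Pow(Add(Function('Q')(-266), Add(77931, 220698)), -1)) = Mul(Add(102300, Rational(-15044110638532, 289)), Pow(Add(498, Add(77931, 220698)), -1)) = Mul(Rational(-15044081073832, 289), Pow(Add(498, 298629), -1)) = Mul(Rational(-15044081073832, 289), Pow(299127, -1)) = Mul(Rational(-15044081073832, 289), Rational(1, 299127)) = Rational(-15044081073832, 86447703)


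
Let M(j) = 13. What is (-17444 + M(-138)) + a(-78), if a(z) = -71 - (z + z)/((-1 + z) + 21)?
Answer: -507636/29 ≈ -17505.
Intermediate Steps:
a(z) = -71 - 2*z/(20 + z)
(-17444 + M(-138)) + a(-78) = (-17444 + 13) + (-1420 - 73*(-78))/(20 - 78) = -17431 + (-1420 + 5694)/(-58) = -17431 - 1/58*4274 = -17431 - 2137/29 = -507636/29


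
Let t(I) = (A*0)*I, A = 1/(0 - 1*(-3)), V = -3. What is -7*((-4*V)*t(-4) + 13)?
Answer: -91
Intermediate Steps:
A = ⅓ (A = 1/(0 + 3) = 1/3 = ⅓ ≈ 0.33333)
t(I) = 0 (t(I) = ((⅓)*0)*I = 0*I = 0)
-7*((-4*V)*t(-4) + 13) = -7*(-4*(-3)*0 + 13) = -7*(12*0 + 13) = -7*(0 + 13) = -7*13 = -91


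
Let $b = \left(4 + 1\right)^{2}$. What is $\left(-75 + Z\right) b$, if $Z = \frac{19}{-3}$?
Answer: $- \frac{6100}{3} \approx -2033.3$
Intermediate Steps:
$b = 25$ ($b = 5^{2} = 25$)
$Z = - \frac{19}{3}$ ($Z = 19 \left(- \frac{1}{3}\right) = - \frac{19}{3} \approx -6.3333$)
$\left(-75 + Z\right) b = \left(-75 - \frac{19}{3}\right) 25 = \left(- \frac{244}{3}\right) 25 = - \frac{6100}{3}$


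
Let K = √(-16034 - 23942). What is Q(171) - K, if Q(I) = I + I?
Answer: 342 - 2*I*√9994 ≈ 342.0 - 199.94*I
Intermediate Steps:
Q(I) = 2*I
K = 2*I*√9994 (K = √(-39976) = 2*I*√9994 ≈ 199.94*I)
Q(171) - K = 2*171 - 2*I*√9994 = 342 - 2*I*√9994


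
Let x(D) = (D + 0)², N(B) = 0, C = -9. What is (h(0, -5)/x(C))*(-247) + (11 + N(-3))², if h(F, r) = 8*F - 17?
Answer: 14000/81 ≈ 172.84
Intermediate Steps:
h(F, r) = -17 + 8*F
x(D) = D²
(h(0, -5)/x(C))*(-247) + (11 + N(-3))² = ((-17 + 8*0)/((-9)²))*(-247) + (11 + 0)² = ((-17 + 0)/81)*(-247) + 11² = -17*1/81*(-247) + 121 = -17/81*(-247) + 121 = 4199/81 + 121 = 14000/81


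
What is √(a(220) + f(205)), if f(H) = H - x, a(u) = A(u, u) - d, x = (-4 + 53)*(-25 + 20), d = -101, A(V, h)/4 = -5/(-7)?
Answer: √27139/7 ≈ 23.534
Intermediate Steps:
A(V, h) = 20/7 (A(V, h) = 4*(-5/(-7)) = 4*(-5*(-⅐)) = 4*(5/7) = 20/7)
x = -245 (x = 49*(-5) = -245)
a(u) = 727/7 (a(u) = 20/7 - 1*(-101) = 20/7 + 101 = 727/7)
f(H) = 245 + H (f(H) = H - 1*(-245) = H + 245 = 245 + H)
√(a(220) + f(205)) = √(727/7 + (245 + 205)) = √(727/7 + 450) = √(3877/7) = √27139/7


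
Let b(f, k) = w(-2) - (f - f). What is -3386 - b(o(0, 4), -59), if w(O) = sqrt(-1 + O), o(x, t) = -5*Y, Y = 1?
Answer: -3386 - I*sqrt(3) ≈ -3386.0 - 1.732*I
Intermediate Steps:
o(x, t) = -5 (o(x, t) = -5*1 = -5)
b(f, k) = I*sqrt(3) (b(f, k) = sqrt(-1 - 2) - (f - f) = sqrt(-3) - 1*0 = I*sqrt(3) + 0 = I*sqrt(3))
-3386 - b(o(0, 4), -59) = -3386 - I*sqrt(3)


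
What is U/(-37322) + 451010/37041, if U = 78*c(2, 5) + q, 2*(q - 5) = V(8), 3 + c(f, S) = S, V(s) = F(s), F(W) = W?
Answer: 16826483455/1382444202 ≈ 12.172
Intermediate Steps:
V(s) = s
c(f, S) = -3 + S
q = 9 (q = 5 + (½)*8 = 5 + 4 = 9)
U = 165 (U = 78*(-3 + 5) + 9 = 78*2 + 9 = 156 + 9 = 165)
U/(-37322) + 451010/37041 = 165/(-37322) + 451010/37041 = 165*(-1/37322) + 451010*(1/37041) = -165/37322 + 451010/37041 = 16826483455/1382444202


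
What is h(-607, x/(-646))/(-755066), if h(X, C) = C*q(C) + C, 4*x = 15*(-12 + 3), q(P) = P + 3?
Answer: -1413585/5041617965696 ≈ -2.8038e-7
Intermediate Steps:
q(P) = 3 + P
x = -135/4 (x = (15*(-12 + 3))/4 = (15*(-9))/4 = (¼)*(-135) = -135/4 ≈ -33.750)
h(X, C) = C + C*(3 + C) (h(X, C) = C*(3 + C) + C = C + C*(3 + C))
h(-607, x/(-646))/(-755066) = ((-135/4/(-646))*(4 - 135/4/(-646)))/(-755066) = ((-135/4*(-1/646))*(4 - 135/4*(-1/646)))*(-1/755066) = (135*(4 + 135/2584)/2584)*(-1/755066) = ((135/2584)*(10471/2584))*(-1/755066) = (1413585/6677056)*(-1/755066) = -1413585/5041617965696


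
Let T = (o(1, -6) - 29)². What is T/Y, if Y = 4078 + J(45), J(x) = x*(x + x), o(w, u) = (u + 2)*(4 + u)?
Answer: 441/8128 ≈ 0.054257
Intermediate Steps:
o(w, u) = (2 + u)*(4 + u)
J(x) = 2*x² (J(x) = x*(2*x) = 2*x²)
Y = 8128 (Y = 4078 + 2*45² = 4078 + 2*2025 = 4078 + 4050 = 8128)
T = 441 (T = ((8 + (-6)² + 6*(-6)) - 29)² = ((8 + 36 - 36) - 29)² = (8 - 29)² = (-21)² = 441)
T/Y = 441/8128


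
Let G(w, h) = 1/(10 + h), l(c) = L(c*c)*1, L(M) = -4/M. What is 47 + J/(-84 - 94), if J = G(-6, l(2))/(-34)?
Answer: 2559997/54468 ≈ 47.000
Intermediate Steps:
l(c) = -4/c² (l(c) = -4/c²*1 = -4/c²)
J = -1/306 (J = 1/((10 - 4/2²)*(-34)) = -1/34/(10 - 4*¼) = -1/34/(10 - 1) = -1/34/9 = (⅑)*(-1/34) = -1/306 ≈ -0.0032680)
47 + J/(-84 - 94) = 47 - 1/(306*(-84 - 94)) = 47 - 1/306/(-178) = 47 - 1/306*(-1/178) = 47 + 1/54468 = 2559997/54468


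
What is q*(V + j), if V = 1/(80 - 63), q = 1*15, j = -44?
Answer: -11205/17 ≈ -659.12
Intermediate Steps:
q = 15
V = 1/17 ≈ 0.058824
q*(V + j) = 15*(1/17 - 44) = 15*(-747/17) = -11205/17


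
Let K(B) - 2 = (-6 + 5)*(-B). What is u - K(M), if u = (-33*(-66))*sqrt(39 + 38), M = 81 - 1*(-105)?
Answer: -188 + 2178*sqrt(77) ≈ 18924.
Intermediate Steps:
M = 186 (M = 81 + 105 = 186)
K(B) = 2 + B (K(B) = 2 + (-6 + 5)*(-B) = 2 - (-1)*B = 2 + B)
u = 2178*sqrt(77) ≈ 19112.
u - K(M) = 2178*sqrt(77) - (2 + 186) = 2178*sqrt(77) - 1*188 = 2178*sqrt(77) - 188 = -188 + 2178*sqrt(77)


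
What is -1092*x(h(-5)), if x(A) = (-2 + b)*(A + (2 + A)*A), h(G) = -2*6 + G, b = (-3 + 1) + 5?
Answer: -259896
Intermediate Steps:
b = 3 (b = -2 + 5 = 3)
h(G) = -12 + G
x(A) = A + A*(2 + A) (x(A) = (-2 + 3)*(A + (2 + A)*A) = 1*(A + A*(2 + A)) = A + A*(2 + A))
-1092*x(h(-5)) = -1092*(-12 - 5)*(3 + (-12 - 5)) = -(-18564)*(3 - 17) = -(-18564)*(-14) = -1092*238 = -259896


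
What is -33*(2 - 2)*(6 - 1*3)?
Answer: 0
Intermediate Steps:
-33*(2 - 2)*(6 - 1*3) = -0*(6 - 3) = -0*3 = -33*0 = 0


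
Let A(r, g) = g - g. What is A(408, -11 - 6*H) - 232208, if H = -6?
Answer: -232208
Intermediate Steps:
A(r, g) = 0
A(408, -11 - 6*H) - 232208 = 0 - 232208 = -232208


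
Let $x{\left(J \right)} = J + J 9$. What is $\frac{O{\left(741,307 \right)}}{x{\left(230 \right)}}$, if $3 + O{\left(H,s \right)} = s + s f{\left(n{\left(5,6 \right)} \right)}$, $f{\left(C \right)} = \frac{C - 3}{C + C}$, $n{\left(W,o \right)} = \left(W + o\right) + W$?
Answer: $\frac{13719}{73600} \approx 0.1864$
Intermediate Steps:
$x{\left(J \right)} = 10 J$ ($x{\left(J \right)} = J + 9 J = 10 J$)
$n{\left(W,o \right)} = o + 2 W$
$f{\left(C \right)} = \frac{-3 + C}{2 C}$
$O{\left(H,s \right)} = -3 + \frac{45 s}{32}$ ($O{\left(H,s \right)} = -3 + \left(s + s \frac{-3 + \left(6 + 2 \cdot 5\right)}{2 \left(6 + 2 \cdot 5\right)}\right) = -3 + \left(s + s \frac{-3 + \left(6 + 10\right)}{2 \left(6 + 10\right)}\right) = -3 + \left(s + s \frac{-3 + 16}{2 \cdot 16}\right) = -3 + \left(s + s \frac{1}{2} \cdot \frac{1}{16} \cdot 13\right) = -3 + \left(s + s \frac{13}{32}\right) = -3 + \left(s + \frac{13 s}{32}\right) = -3 + \frac{45 s}{32}$)
$\frac{O{\left(741,307 \right)}}{x{\left(230 \right)}} = \frac{-3 + \frac{45}{32} \cdot 307}{10 \cdot 230} = \frac{-3 + \frac{13815}{32}}{2300} = \frac{13719}{32} \cdot \frac{1}{2300} = \frac{13719}{73600}$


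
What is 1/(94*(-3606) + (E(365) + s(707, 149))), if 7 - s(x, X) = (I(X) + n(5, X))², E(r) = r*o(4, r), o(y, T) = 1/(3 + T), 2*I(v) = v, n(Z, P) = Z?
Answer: -368/127061663 ≈ -2.8962e-6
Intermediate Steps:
I(v) = v/2
E(r) = r/(3 + r)
s(x, X) = 7 - (5 + X/2)² (s(x, X) = 7 - (X/2 + 5)² = 7 - (5 + X/2)²)
1/(94*(-3606) + (E(365) + s(707, 149))) = 1/(94*(-3606) + (365/(3 + 365) + (7 - (10 + 149)²/4))) = 1/(-338964 + (365/368 + (7 - ¼*159²))) = 1/(-338964 + (365*(1/368) + (7 - ¼*25281))) = 1/(-338964 + (365/368 + (7 - 25281/4))) = 1/(-338964 + (365/368 - 25253/4)) = 1/(-338964 - 2322911/368) = 1/(-127061663/368) = -368/127061663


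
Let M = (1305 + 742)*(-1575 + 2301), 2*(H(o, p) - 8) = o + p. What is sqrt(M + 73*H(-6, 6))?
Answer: sqrt(1486706) ≈ 1219.3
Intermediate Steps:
H(o, p) = 8 + o/2 + p/2 (H(o, p) = 8 + (o + p)/2 = 8 + (o/2 + p/2) = 8 + o/2 + p/2)
M = 1486122 (M = 2047*726 = 1486122)
sqrt(M + 73*H(-6, 6)) = sqrt(1486122 + 73*(8 + (1/2)*(-6) + (1/2)*6)) = sqrt(1486122 + 73*(8 - 3 + 3)) = sqrt(1486122 + 73*8) = sqrt(1486122 + 584) = sqrt(1486706)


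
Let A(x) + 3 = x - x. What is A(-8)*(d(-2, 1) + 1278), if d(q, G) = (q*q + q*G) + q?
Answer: -3834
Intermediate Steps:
A(x) = -3 (A(x) = -3 + (x - x) = -3 + 0 = -3)
d(q, G) = q + q**2 + G*q (d(q, G) = (q**2 + G*q) + q = q + q**2 + G*q)
A(-8)*(d(-2, 1) + 1278) = -3*(-2*(1 + 1 - 2) + 1278) = -3*(-2*0 + 1278) = -3*(0 + 1278) = -3*1278 = -3834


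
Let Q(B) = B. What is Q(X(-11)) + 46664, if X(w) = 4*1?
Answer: 46668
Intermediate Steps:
X(w) = 4
Q(X(-11)) + 46664 = 4 + 46664 = 46668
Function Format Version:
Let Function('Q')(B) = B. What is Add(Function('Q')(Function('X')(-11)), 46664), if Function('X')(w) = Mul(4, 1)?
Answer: 46668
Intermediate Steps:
Function('X')(w) = 4
Add(Function('Q')(Function('X')(-11)), 46664) = Add(4, 46664) = 46668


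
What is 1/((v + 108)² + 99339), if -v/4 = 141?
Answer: 1/307275 ≈ 3.2544e-6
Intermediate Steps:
v = -564 (v = -4*141 = -564)
1/((v + 108)² + 99339) = 1/((-564 + 108)² + 99339) = 1/((-456)² + 99339) = 1/(207936 + 99339) = 1/307275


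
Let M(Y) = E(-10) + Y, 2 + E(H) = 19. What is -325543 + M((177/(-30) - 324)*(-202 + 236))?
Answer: -1683713/5 ≈ -3.3674e+5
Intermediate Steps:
E(H) = 17 (E(H) = -2 + 19 = 17)
M(Y) = 17 + Y
-325543 + M((177/(-30) - 324)*(-202 + 236)) = -325543 + (17 + (177/(-30) - 324)*(-202 + 236)) = -325543 + (17 + (177*(-1/30) - 324)*34) = -325543 + (17 + (-59/10 - 324)*34) = -325543 + (17 - 3299/10*34) = -325543 + (17 - 56083/5) = -325543 - 55998/5 = -1683713/5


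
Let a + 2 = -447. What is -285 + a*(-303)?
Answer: 135762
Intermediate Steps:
a = -449 (a = -2 - 447 = -449)
-285 + a*(-303) = -285 - 449*(-303) = -285 + 136047 = 135762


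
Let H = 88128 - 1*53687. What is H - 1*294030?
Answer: -259589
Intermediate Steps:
H = 34441 (H = 88128 - 53687 = 34441)
H - 1*294030 = 34441 - 1*294030 = 34441 - 294030 = -259589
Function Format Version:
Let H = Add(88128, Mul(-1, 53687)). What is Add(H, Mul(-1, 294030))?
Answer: -259589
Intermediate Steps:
H = 34441 (H = Add(88128, -53687) = 34441)
Add(H, Mul(-1, 294030)) = Add(34441, Mul(-1, 294030)) = Add(34441, -294030) = -259589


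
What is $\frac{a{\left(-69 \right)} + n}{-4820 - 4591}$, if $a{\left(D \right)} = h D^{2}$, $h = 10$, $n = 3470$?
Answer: $- \frac{51080}{9411} \approx -5.4277$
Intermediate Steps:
$a{\left(D \right)} = 10 D^{2}$
$\frac{a{\left(-69 \right)} + n}{-4820 - 4591} = \frac{10 \left(-69\right)^{2} + 3470}{-4820 - 4591} = \frac{10 \cdot 4761 + 3470}{-9411} = \left(47610 + 3470\right) \left(- \frac{1}{9411}\right) = 51080 \left(- \frac{1}{9411}\right) = - \frac{51080}{9411}$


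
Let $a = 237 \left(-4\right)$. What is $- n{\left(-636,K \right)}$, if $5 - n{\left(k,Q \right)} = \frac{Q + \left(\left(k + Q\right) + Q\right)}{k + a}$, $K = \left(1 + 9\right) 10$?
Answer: $- \frac{158}{33} \approx -4.7879$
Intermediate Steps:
$K = 100$ ($K = 10 \cdot 10 = 100$)
$a = -948$
$n{\left(k,Q \right)} = 5 - \frac{k + 3 Q}{-948 + k}$ ($n{\left(k,Q \right)} = 5 - \frac{Q + \left(\left(k + Q\right) + Q\right)}{k - 948} = 5 - \frac{Q + \left(\left(Q + k\right) + Q\right)}{-948 + k} = 5 - \frac{Q + \left(k + 2 Q\right)}{-948 + k} = 5 - \frac{k + 3 Q}{-948 + k}$)
$- n{\left(-636,K \right)} = - \frac{-4740 - 300 + 4 \left(-636\right)}{-948 - 636} = - \frac{-4740 - 300 - 2544}{-1584} = - \frac{\left(-1\right) \left(-7584\right)}{1584} = \left(-1\right) \frac{158}{33} = - \frac{158}{33}$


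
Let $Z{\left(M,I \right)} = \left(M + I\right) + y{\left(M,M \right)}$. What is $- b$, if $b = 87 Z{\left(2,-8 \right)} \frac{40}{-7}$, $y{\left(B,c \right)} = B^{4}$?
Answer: $\frac{34800}{7} \approx 4971.4$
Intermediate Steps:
$Z{\left(M,I \right)} = I + M + M^{4}$ ($Z{\left(M,I \right)} = \left(M + I\right) + M^{4} = \left(I + M\right) + M^{4} = I + M + M^{4}$)
$b = - \frac{34800}{7}$ ($b = 87 \left(-8 + 2 + 2^{4}\right) \frac{40}{-7} = 87 \left(-8 + 2 + 16\right) 40 \left(- \frac{1}{7}\right) = 87 \cdot 10 \left(- \frac{40}{7}\right) = 870 \left(- \frac{40}{7}\right) = - \frac{34800}{7} \approx -4971.4$)
$- b = \left(-1\right) \left(- \frac{34800}{7}\right) = \frac{34800}{7}$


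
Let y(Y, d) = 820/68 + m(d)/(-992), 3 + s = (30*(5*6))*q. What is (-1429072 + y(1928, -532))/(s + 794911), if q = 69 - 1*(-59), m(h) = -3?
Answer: -24099666797/15348061312 ≈ -1.5702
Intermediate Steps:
q = 128 (q = 69 + 59 = 128)
s = 115197 (s = -3 + (30*(5*6))*128 = -3 + (30*30)*128 = -3 + 900*128 = -3 + 115200 = 115197)
y(Y, d) = 203411/16864 (y(Y, d) = 820/68 - 3/(-992) = 820*(1/68) - 3*(-1/992) = 205/17 + 3/992 = 203411/16864)
(-1429072 + y(1928, -532))/(s + 794911) = (-1429072 + 203411/16864)/(115197 + 794911) = -24099666797/16864/910108 = -24099666797/16864*1/910108 = -24099666797/15348061312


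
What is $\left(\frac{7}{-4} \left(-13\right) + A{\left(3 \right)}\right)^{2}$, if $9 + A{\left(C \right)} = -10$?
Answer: $\frac{225}{16} \approx 14.063$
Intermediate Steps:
$A{\left(C \right)} = -19$ ($A{\left(C \right)} = -9 - 10 = -19$)
$\left(\frac{7}{-4} \left(-13\right) + A{\left(3 \right)}\right)^{2} = \left(\frac{7}{-4} \left(-13\right) - 19\right)^{2} = \left(7 \left(- \frac{1}{4}\right) \left(-13\right) - 19\right)^{2} = \left(\left(- \frac{7}{4}\right) \left(-13\right) - 19\right)^{2} = \left(\frac{91}{4} - 19\right)^{2} = \left(\frac{15}{4}\right)^{2} = \frac{225}{16}$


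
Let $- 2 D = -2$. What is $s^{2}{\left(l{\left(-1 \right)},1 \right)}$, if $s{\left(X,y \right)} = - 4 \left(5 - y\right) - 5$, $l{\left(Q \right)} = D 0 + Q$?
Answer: $441$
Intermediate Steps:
$D = 1$ ($D = \left(- \frac{1}{2}\right) \left(-2\right) = 1$)
$l{\left(Q \right)} = Q$ ($l{\left(Q \right)} = 1 \cdot 0 + Q = 0 + Q = Q$)
$s{\left(X,y \right)} = -25 + 4 y$ ($s{\left(X,y \right)} = \left(-20 + 4 y\right) - 5 = -25 + 4 y$)
$s^{2}{\left(l{\left(-1 \right)},1 \right)} = \left(-25 + 4 \cdot 1\right)^{2} = \left(-25 + 4\right)^{2} = \left(-21\right)^{2} = 441$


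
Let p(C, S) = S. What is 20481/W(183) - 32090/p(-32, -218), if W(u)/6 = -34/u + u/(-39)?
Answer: -1397911747/2529890 ≈ -552.56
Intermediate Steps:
W(u) = -204/u - 2*u/13 (W(u) = 6*(-34/u + u/(-39)) = 6*(-34/u + u*(-1/39)) = 6*(-34/u - u/39) = -204/u - 2*u/13)
20481/W(183) - 32090/p(-32, -218) = 20481/(-204/183 - 2/13*183) - 32090/(-218) = 20481/(-204*1/183 - 366/13) - 32090*(-1/218) = 20481/(-68/61 - 366/13) + 16045/109 = 20481/(-23210/793) + 16045/109 = 20481*(-793/23210) + 16045/109 = -16241433/23210 + 16045/109 = -1397911747/2529890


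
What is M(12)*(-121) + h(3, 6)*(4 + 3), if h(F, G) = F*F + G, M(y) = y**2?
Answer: -17319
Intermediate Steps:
h(F, G) = G + F**2 (h(F, G) = F**2 + G = G + F**2)
M(12)*(-121) + h(3, 6)*(4 + 3) = 12**2*(-121) + (6 + 3**2)*(4 + 3) = 144*(-121) + (6 + 9)*7 = -17424 + 15*7 = -17424 + 105 = -17319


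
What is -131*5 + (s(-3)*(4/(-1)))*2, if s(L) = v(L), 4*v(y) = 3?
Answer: -661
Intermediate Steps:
v(y) = ¾ (v(y) = (¼)*3 = ¾)
s(L) = ¾
-131*5 + (s(-3)*(4/(-1)))*2 = -131*5 + (3*(4/(-1))/4)*2 = -655 + (3*(4*(-1))/4)*2 = -655 + ((¾)*(-4))*2 = -655 - 3*2 = -655 - 6 = -661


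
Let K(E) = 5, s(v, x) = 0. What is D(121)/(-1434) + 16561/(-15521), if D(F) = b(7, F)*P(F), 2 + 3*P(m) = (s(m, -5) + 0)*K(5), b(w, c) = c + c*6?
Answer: -22476424/33385671 ≈ -0.67324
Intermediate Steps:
b(w, c) = 7*c (b(w, c) = c + 6*c = 7*c)
P(m) = -⅔ (P(m) = -⅔ + ((0 + 0)*5)/3 = -⅔ + (0*5)/3 = -⅔ + (⅓)*0 = -⅔ + 0 = -⅔)
D(F) = -14*F/3 (D(F) = (7*F)*(-⅔) = -14*F/3)
D(121)/(-1434) + 16561/(-15521) = -14/3*121/(-1434) + 16561/(-15521) = -1694/3*(-1/1434) + 16561*(-1/15521) = 847/2151 - 16561/15521 = -22476424/33385671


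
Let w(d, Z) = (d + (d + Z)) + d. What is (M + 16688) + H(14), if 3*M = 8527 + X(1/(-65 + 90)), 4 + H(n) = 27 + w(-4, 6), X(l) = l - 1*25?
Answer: 1465426/75 ≈ 19539.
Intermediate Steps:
w(d, Z) = Z + 3*d (w(d, Z) = (d + (Z + d)) + d = (Z + 2*d) + d = Z + 3*d)
X(l) = -25 + l (X(l) = l - 25 = -25 + l)
H(n) = 17 (H(n) = -4 + (27 + (6 + 3*(-4))) = -4 + (27 + (6 - 12)) = -4 + (27 - 6) = -4 + 21 = 17)
M = 212551/75 (M = (8527 + (-25 + 1/(-65 + 90)))/3 = (8527 + (-25 + 1/25))/3 = (8527 - 624/25)/3 = (1/3)*(212551/25) = 212551/75 ≈ 2834.0)
(M + 16688) + H(14) = (212551/75 + 16688) + 17 = 1464151/75 + 17 = 1465426/75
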